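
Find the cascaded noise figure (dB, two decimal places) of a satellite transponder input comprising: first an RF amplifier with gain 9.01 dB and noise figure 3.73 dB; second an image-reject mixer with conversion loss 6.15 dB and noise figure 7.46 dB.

Convert to linear (a loss of L dB is a gain of −L dB): F_i = 10^(NF_i/10), G_i = 10^(G_i,dB/10)
  Stage 1: F_1 = 10^(3.73/10) = 2.360, G_1 = 10^(9.01/10) = 7.962
  Stage 2: F_2 = 10^(7.46/10) = 5.572, G_2 = 10^(−6.15/10) = 0.2427
Friis cascade:
  F = 2.360 + (5.572 − 1)/7.962 = 2.935
NF = 10 log₁₀(2.935) = 4.68 dB

4.68 dB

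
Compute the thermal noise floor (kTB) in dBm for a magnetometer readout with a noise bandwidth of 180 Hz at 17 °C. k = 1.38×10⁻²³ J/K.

−151.4 dBm

T = 17 °C + 273.15 = 290.15 K
P_n = kTB = 1.38×10⁻²³ × 290.15 × 1.80×10² = 7.21×10⁻¹⁹ W
In dBm: 10 log₁₀(7.21×10⁻¹⁹ / 10⁻³) = −151.4 dBm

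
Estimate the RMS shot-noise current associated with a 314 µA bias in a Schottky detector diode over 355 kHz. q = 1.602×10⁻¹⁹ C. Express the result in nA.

I_n = √(2qI·B)
2qI·B = 2 × 1.602×10⁻¹⁹ × 3.14×10⁻⁴ × 3.55×10⁵ = 3.57×10⁻¹⁷ A²
I_n = √(3.57×10⁻¹⁷) = 5.98×10⁻⁹ A = 5.98 nA

5.98 nA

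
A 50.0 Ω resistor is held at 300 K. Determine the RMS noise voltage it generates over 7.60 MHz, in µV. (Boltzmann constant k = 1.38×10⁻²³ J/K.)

2.51 µV

V_n = √(4kTRB)
4kTRB = 4 × 1.38×10⁻²³ × 300 × 5.00×10¹ × 7.60×10⁶ = 6.29×10⁻¹² V²
V_n = √(6.29×10⁻¹²) = 2.51×10⁻⁶ V = 2.51 µV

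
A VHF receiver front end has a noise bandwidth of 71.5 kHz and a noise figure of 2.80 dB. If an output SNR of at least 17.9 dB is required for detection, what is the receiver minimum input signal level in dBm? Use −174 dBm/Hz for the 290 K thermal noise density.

−104.8 dBm

Sensitivity = −174 + 10 log₁₀(B) + NF + SNR_min
= −174 + 48.54 + 2.80 + 17.9
= −104.76 dBm → −104.8 dBm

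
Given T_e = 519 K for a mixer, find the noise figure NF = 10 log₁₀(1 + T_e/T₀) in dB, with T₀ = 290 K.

F = 1 + T_e/T₀ = 1 + 519/290 = 2.78966
NF = 10 log₁₀(2.78966) = 4.46 dB

4.46 dB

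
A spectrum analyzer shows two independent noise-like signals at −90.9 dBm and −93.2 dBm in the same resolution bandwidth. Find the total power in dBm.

Convert to linear, add, convert back:
P₁ = 8.13×10⁻¹³ W, P₂ = 4.79×10⁻¹³ W
P_tot = 1.29×10⁻¹² W → 10 log₁₀(P_tot / 10⁻³) = −88.9 dBm

−88.9 dBm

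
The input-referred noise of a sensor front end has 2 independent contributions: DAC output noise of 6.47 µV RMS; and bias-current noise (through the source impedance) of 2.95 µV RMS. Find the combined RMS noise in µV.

7.11 µV

Uncorrelated sources add in power (mean-square): V_tot = √(ΣV_i²)
V_tot = √[(6.47×10⁻⁶)² + (2.95×10⁻⁶)²] = 7.11×10⁻⁶ V = 7.11 µV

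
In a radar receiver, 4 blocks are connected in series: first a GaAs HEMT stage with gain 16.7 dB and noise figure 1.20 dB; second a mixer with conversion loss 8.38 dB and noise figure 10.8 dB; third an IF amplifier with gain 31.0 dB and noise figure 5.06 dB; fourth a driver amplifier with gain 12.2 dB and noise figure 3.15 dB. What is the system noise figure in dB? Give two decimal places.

2.74 dB

Convert to linear (a loss of L dB is a gain of −L dB): F_i = 10^(NF_i/10), G_i = 10^(G_i,dB/10)
  Stage 1: F_1 = 10^(1.20/10) = 1.318, G_1 = 10^(16.7/10) = 46.77
  Stage 2: F_2 = 10^(10.8/10) = 12.02, G_2 = 10^(−8.38/10) = 0.1452
  Stage 3: F_3 = 10^(5.06/10) = 3.206, G_3 = 10^(31.0/10) = 1259
  Stage 4: F_4 = 10^(3.15/10) = 2.065, G_4 = 10^(12.2/10) = 16.60
Friis cascade:
  F = 1.318 + (12.02 − 1)/46.77 + (3.206 − 1)/6.792 + (2.065 − 1)/8551 = 1.879
NF = 10 log₁₀(1.879) = 2.74 dB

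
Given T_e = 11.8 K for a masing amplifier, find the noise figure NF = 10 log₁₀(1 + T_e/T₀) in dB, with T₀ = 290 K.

F = 1 + T_e/T₀ = 1 + 11.8/290 = 1.04069
NF = 10 log₁₀(1.04069) = 0.173 dB

0.173 dB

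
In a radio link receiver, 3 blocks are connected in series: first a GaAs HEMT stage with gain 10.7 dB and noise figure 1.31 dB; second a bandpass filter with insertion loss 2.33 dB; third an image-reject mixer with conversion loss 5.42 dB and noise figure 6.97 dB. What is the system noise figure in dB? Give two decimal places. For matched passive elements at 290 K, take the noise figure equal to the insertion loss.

Convert to linear (a loss of L dB is a gain of −L dB): F_i = 10^(NF_i/10), G_i = 10^(G_i,dB/10)
  Stage 1: F_1 = 10^(1.31/10) = 1.352, G_1 = 10^(10.7/10) = 11.75
  Stage 2: F_2 = 10^(2.33/10) = 1.710, G_2 = 10^(−2.33/10) = 0.5848
  Stage 3: F_3 = 10^(6.97/10) = 4.977, G_3 = 10^(−5.42/10) = 0.2871
Friis cascade:
  F = 1.352 + (1.710 − 1)/11.75 + (4.977 − 1)/6.871 = 1.991
NF = 10 log₁₀(1.991) = 2.99 dB

2.99 dB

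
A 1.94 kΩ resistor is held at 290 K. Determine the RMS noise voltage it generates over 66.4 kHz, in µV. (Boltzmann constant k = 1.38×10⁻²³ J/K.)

1.44 µV

V_n = √(4kTRB)
4kTRB = 4 × 1.38×10⁻²³ × 290 × 1.94×10³ × 6.64×10⁴ = 2.06×10⁻¹² V²
V_n = √(2.06×10⁻¹²) = 1.44×10⁻⁶ V = 1.44 µV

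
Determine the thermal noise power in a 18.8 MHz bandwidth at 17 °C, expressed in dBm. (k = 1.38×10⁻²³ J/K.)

T = 17 °C + 273.15 = 290.15 K
P_n = kTB = 1.38×10⁻²³ × 290.15 × 1.88×10⁷ = 7.53×10⁻¹⁴ W
In dBm: 10 log₁₀(7.53×10⁻¹⁴ / 10⁻³) = −101.2 dBm

−101.2 dBm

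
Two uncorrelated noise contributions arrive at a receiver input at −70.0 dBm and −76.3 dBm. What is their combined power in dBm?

−69.1 dBm

Convert to linear, add, convert back:
P₁ = 1.00×10⁻¹⁰ W, P₂ = 2.34×10⁻¹¹ W
P_tot = 1.23×10⁻¹⁰ W → 10 log₁₀(P_tot / 10⁻³) = −69.1 dBm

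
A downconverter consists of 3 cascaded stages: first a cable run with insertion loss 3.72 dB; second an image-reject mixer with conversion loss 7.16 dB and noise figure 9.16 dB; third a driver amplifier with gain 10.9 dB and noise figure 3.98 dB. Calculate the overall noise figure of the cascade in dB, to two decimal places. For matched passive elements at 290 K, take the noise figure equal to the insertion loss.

Convert to linear (a loss of L dB is a gain of −L dB): F_i = 10^(NF_i/10), G_i = 10^(G_i,dB/10)
  Stage 1: F_1 = 10^(3.72/10) = 2.355, G_1 = 10^(−3.72/10) = 0.4246
  Stage 2: F_2 = 10^(9.16/10) = 8.241, G_2 = 10^(−7.16/10) = 0.1923
  Stage 3: F_3 = 10^(3.98/10) = 2.500, G_3 = 10^(10.9/10) = 12.30
Friis cascade:
  F = 2.355 + (8.241 − 1)/0.4246 + (2.500 − 1)/0.08166 = 37.78
NF = 10 log₁₀(37.78) = 15.77 dB

15.77 dB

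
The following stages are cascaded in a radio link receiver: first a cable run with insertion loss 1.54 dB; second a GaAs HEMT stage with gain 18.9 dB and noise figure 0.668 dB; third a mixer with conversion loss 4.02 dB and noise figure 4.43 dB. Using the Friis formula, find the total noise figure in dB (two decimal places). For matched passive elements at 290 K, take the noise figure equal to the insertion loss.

2.29 dB

Convert to linear (a loss of L dB is a gain of −L dB): F_i = 10^(NF_i/10), G_i = 10^(G_i,dB/10)
  Stage 1: F_1 = 10^(1.54/10) = 1.426, G_1 = 10^(−1.54/10) = 0.7015
  Stage 2: F_2 = 10^(0.668/10) = 1.166, G_2 = 10^(18.9/10) = 77.62
  Stage 3: F_3 = 10^(4.43/10) = 2.773, G_3 = 10^(−4.02/10) = 0.3963
Friis cascade:
  F = 1.426 + (1.166 − 1)/0.7015 + (2.773 − 1)/54.45 = 1.695
NF = 10 log₁₀(1.695) = 2.29 dB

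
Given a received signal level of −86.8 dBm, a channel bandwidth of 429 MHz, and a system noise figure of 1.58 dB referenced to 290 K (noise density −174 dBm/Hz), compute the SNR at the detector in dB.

Noise floor: N = −174 + 10 log₁₀(B) + NF
10 log₁₀(4.29×10⁸) = 86.32 dB
N = −174 + 86.32 + 1.58 = −86.10 dBm
SNR = P_sig − N = −86.8 − (−86.10) = −0.70 dB → −0.7 dB

−0.7 dB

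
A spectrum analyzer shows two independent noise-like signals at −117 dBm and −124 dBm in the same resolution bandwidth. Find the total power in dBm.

−116.2 dBm

Convert to linear, add, convert back:
P₁ = 2.00×10⁻¹⁵ W, P₂ = 3.98×10⁻¹⁶ W
P_tot = 2.39×10⁻¹⁵ W → 10 log₁₀(P_tot / 10⁻³) = −116.2 dBm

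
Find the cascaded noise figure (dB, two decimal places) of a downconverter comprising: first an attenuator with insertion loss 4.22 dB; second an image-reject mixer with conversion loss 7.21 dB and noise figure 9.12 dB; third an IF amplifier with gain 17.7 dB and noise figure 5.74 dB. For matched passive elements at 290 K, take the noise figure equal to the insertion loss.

Convert to linear (a loss of L dB is a gain of −L dB): F_i = 10^(NF_i/10), G_i = 10^(G_i,dB/10)
  Stage 1: F_1 = 10^(4.22/10) = 2.642, G_1 = 10^(−4.22/10) = 0.3784
  Stage 2: F_2 = 10^(9.12/10) = 8.166, G_2 = 10^(−7.21/10) = 0.1901
  Stage 3: F_3 = 10^(5.74/10) = 3.750, G_3 = 10^(17.7/10) = 58.88
Friis cascade:
  F = 2.642 + (8.166 − 1)/0.3784 + (3.750 − 1)/0.07194 = 59.80
NF = 10 log₁₀(59.80) = 17.77 dB

17.77 dB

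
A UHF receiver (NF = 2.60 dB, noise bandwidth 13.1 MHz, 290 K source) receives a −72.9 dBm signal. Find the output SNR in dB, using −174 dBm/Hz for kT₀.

27.3 dB

Noise floor: N = −174 + 10 log₁₀(B) + NF
10 log₁₀(1.31×10⁷) = 71.17 dB
N = −174 + 71.17 + 2.60 = −100.23 dBm
SNR = P_sig − N = −72.9 − (−100.23) = 27.33 dB → 27.3 dB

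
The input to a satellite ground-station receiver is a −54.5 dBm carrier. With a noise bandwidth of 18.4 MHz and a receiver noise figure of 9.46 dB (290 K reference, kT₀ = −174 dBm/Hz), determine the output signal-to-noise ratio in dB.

Noise floor: N = −174 + 10 log₁₀(B) + NF
10 log₁₀(1.84×10⁷) = 72.65 dB
N = −174 + 72.65 + 9.46 = −91.89 dBm
SNR = P_sig − N = −54.5 − (−91.89) = 37.39 dB → 37.4 dB

37.4 dB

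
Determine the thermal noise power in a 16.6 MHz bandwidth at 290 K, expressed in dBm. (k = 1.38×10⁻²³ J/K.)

−101.8 dBm

P_n = kTB = 1.38×10⁻²³ × 290 × 1.66×10⁷ = 6.64×10⁻¹⁴ W
In dBm: 10 log₁₀(6.64×10⁻¹⁴ / 10⁻³) = −101.8 dBm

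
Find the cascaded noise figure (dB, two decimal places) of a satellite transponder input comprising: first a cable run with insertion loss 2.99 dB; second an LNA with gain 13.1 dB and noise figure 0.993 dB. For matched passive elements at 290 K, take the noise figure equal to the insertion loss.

Convert to linear (a loss of L dB is a gain of −L dB): F_i = 10^(NF_i/10), G_i = 10^(G_i,dB/10)
  Stage 1: F_1 = 10^(2.99/10) = 1.991, G_1 = 10^(−2.99/10) = 0.5023
  Stage 2: F_2 = 10^(0.993/10) = 1.257, G_2 = 10^(13.1/10) = 20.42
Friis cascade:
  F = 1.991 + (1.257 − 1)/0.5023 = 2.502
NF = 10 log₁₀(2.502) = 3.98 dB

3.98 dB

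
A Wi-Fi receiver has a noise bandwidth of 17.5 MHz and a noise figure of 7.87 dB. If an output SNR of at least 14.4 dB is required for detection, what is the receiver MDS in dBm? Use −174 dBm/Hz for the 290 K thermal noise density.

−79.3 dBm

Sensitivity = −174 + 10 log₁₀(B) + NF + SNR_min
= −174 + 72.43 + 7.87 + 14.4
= −79.30 dBm → −79.3 dBm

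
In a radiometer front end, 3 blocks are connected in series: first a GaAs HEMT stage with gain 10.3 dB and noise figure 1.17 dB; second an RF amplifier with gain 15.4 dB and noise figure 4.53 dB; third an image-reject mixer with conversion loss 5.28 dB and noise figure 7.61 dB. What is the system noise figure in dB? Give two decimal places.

1.74 dB

Convert to linear (a loss of L dB is a gain of −L dB): F_i = 10^(NF_i/10), G_i = 10^(G_i,dB/10)
  Stage 1: F_1 = 10^(1.17/10) = 1.309, G_1 = 10^(10.3/10) = 10.72
  Stage 2: F_2 = 10^(4.53/10) = 2.838, G_2 = 10^(15.4/10) = 34.67
  Stage 3: F_3 = 10^(7.61/10) = 5.768, G_3 = 10^(−5.28/10) = 0.2965
Friis cascade:
  F = 1.309 + (2.838 − 1)/10.72 + (5.768 − 1)/371.5 = 1.494
NF = 10 log₁₀(1.494) = 1.74 dB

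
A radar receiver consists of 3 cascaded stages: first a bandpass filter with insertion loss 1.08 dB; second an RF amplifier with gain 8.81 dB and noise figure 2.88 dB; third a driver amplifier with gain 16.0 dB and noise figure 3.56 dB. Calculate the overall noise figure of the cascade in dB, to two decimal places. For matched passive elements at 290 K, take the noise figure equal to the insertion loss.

Convert to linear (a loss of L dB is a gain of −L dB): F_i = 10^(NF_i/10), G_i = 10^(G_i,dB/10)
  Stage 1: F_1 = 10^(1.08/10) = 1.282, G_1 = 10^(−1.08/10) = 0.7798
  Stage 2: F_2 = 10^(2.88/10) = 1.941, G_2 = 10^(8.81/10) = 7.603
  Stage 3: F_3 = 10^(3.56/10) = 2.270, G_3 = 10^(16.0/10) = 39.81
Friis cascade:
  F = 1.282 + (1.941 − 1)/0.7798 + (2.270 − 1)/5.929 = 2.703
NF = 10 log₁₀(2.703) = 4.32 dB

4.32 dB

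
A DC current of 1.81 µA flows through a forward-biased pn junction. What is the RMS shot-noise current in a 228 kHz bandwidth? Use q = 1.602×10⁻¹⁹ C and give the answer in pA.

364 pA

I_n = √(2qI·B)
2qI·B = 2 × 1.602×10⁻¹⁹ × 1.81×10⁻⁶ × 2.28×10⁵ = 1.32×10⁻¹⁹ A²
I_n = √(1.32×10⁻¹⁹) = 3.64×10⁻¹⁰ A = 364 pA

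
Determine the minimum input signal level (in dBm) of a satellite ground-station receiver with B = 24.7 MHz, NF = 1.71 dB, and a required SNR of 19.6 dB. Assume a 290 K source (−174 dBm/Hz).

Sensitivity = −174 + 10 log₁₀(B) + NF + SNR_min
= −174 + 73.93 + 1.71 + 19.6
= −78.76 dBm → −78.8 dBm

−78.8 dBm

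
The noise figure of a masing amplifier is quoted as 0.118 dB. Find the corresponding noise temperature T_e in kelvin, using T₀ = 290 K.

F = 10^(0.118/10) = 1.02754
T_e = (F − 1)·T₀ = (1.02754 − 1) × 290 = 7.99 K

7.99 K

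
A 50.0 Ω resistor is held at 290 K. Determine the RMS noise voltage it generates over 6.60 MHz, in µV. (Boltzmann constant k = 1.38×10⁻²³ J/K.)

2.30 µV

V_n = √(4kTRB)
4kTRB = 4 × 1.38×10⁻²³ × 290 × 5.00×10¹ × 6.60×10⁶ = 5.28×10⁻¹² V²
V_n = √(5.28×10⁻¹²) = 2.30×10⁻⁶ V = 2.30 µV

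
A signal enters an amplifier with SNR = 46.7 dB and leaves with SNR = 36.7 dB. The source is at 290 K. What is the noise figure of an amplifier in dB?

10.0 dB

NF (dB) = SNR_in(dB) − SNR_out(dB) when the source is at T₀
NF = 46.7 − 36.7 = 10.0 dB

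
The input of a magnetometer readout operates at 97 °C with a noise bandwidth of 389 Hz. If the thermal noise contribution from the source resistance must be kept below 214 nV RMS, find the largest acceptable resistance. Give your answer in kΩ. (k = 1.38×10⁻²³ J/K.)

5.76 kΩ

T = 97 °C + 273.15 = 370.15 K
Johnson–Nyquist: V_n = √(4kTRB) ⇒ R = V_n² / (4kTB)
4kTB = 4 × 1.38×10⁻²³ × 370.15 × 3.89×10² = 7.95×10⁻¹⁸
R = (2.14×10⁻⁷)² / 7.95×10⁻¹⁸ = 5.76×10³ Ω = 5.76 kΩ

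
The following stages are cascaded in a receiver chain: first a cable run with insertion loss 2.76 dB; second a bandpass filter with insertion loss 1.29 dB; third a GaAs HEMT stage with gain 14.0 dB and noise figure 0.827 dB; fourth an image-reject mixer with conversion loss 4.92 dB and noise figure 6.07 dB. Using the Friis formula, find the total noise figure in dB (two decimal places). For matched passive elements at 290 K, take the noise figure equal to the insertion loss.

5.29 dB

Convert to linear (a loss of L dB is a gain of −L dB): F_i = 10^(NF_i/10), G_i = 10^(G_i,dB/10)
  Stage 1: F_1 = 10^(2.76/10) = 1.888, G_1 = 10^(−2.76/10) = 0.5297
  Stage 2: F_2 = 10^(1.29/10) = 1.346, G_2 = 10^(−1.29/10) = 0.7430
  Stage 3: F_3 = 10^(0.827/10) = 1.210, G_3 = 10^(14.0/10) = 25.12
  Stage 4: F_4 = 10^(6.07/10) = 4.046, G_4 = 10^(−4.92/10) = 0.3221
Friis cascade:
  F = 1.888 + (1.346 − 1)/0.5297 + (1.210 − 1)/0.3936 + (4.046 − 1)/9.886 = 3.382
NF = 10 log₁₀(3.382) = 5.29 dB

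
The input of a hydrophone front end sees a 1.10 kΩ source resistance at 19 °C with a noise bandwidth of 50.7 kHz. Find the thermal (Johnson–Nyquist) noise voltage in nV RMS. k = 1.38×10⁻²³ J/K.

948 nV

T = 19 °C + 273.15 = 292.15 K
V_n = √(4kTRB)
4kTRB = 4 × 1.38×10⁻²³ × 292.15 × 1.10×10³ × 5.07×10⁴ = 8.99×10⁻¹³ V²
V_n = √(8.99×10⁻¹³) = 9.48×10⁻⁷ V = 948 nV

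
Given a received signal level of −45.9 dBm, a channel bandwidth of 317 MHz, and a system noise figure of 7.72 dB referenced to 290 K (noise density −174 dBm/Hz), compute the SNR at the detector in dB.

Noise floor: N = −174 + 10 log₁₀(B) + NF
10 log₁₀(3.17×10⁸) = 85.01 dB
N = −174 + 85.01 + 7.72 = −81.27 dBm
SNR = P_sig − N = −45.9 − (−81.27) = 35.37 dB → 35.4 dB

35.4 dB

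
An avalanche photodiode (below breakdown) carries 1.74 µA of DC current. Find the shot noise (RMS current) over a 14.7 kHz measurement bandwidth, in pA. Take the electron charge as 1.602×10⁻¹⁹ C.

90.5 pA

I_n = √(2qI·B)
2qI·B = 2 × 1.602×10⁻¹⁹ × 1.74×10⁻⁶ × 1.47×10⁴ = 8.20×10⁻²¹ A²
I_n = √(8.20×10⁻²¹) = 9.05×10⁻¹¹ A = 90.5 pA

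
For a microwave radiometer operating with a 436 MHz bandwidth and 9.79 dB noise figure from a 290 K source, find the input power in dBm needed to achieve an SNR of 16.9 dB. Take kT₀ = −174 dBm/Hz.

Sensitivity = −174 + 10 log₁₀(B) + NF + SNR_min
= −174 + 86.39 + 9.79 + 16.9
= −60.92 dBm → −60.9 dBm

−60.9 dBm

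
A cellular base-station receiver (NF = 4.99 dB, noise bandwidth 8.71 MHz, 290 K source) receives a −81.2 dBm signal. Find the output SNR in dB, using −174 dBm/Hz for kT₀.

Noise floor: N = −174 + 10 log₁₀(B) + NF
10 log₁₀(8.71×10⁶) = 69.4 dB
N = −174 + 69.4 + 4.99 = −99.61 dBm
SNR = P_sig − N = −81.2 − (−99.61) = 18.41 dB → 18.4 dB

18.4 dB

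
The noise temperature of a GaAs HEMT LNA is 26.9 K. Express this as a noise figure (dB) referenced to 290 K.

F = 1 + T_e/T₀ = 1 + 26.9/290 = 1.09276
NF = 10 log₁₀(1.09276) = 0.385 dB

0.385 dB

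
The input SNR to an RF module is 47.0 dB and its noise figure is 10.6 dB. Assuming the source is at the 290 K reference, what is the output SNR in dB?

36.4 dB

By definition F = SNR_in/SNR_out, so in dB: SNR_out = SNR_in − NF
SNR_out = 47.0 − 10.6 = 36.4 dB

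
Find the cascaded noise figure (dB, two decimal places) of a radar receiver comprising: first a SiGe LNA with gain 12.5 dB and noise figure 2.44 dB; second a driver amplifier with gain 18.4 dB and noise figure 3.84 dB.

Convert to linear (a loss of L dB is a gain of −L dB): F_i = 10^(NF_i/10), G_i = 10^(G_i,dB/10)
  Stage 1: F_1 = 10^(2.44/10) = 1.754, G_1 = 10^(12.5/10) = 17.78
  Stage 2: F_2 = 10^(3.84/10) = 2.421, G_2 = 10^(18.4/10) = 69.18
Friis cascade:
  F = 1.754 + (2.421 − 1)/17.78 = 1.834
NF = 10 log₁₀(1.834) = 2.63 dB

2.63 dB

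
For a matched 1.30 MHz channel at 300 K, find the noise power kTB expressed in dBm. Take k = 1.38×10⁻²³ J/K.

P_n = kTB = 1.38×10⁻²³ × 300 × 1.30×10⁶ = 5.38×10⁻¹⁵ W
In dBm: 10 log₁₀(5.38×10⁻¹⁵ / 10⁻³) = −112.7 dBm

−112.7 dBm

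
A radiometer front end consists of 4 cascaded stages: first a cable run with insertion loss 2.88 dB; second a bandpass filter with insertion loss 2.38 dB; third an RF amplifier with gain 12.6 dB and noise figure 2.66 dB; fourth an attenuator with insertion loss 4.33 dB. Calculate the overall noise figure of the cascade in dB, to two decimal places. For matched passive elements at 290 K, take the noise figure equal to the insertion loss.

Convert to linear (a loss of L dB is a gain of −L dB): F_i = 10^(NF_i/10), G_i = 10^(G_i,dB/10)
  Stage 1: F_1 = 10^(2.88/10) = 1.941, G_1 = 10^(−2.88/10) = 0.5152
  Stage 2: F_2 = 10^(2.38/10) = 1.730, G_2 = 10^(−2.38/10) = 0.5781
  Stage 3: F_3 = 10^(2.66/10) = 1.845, G_3 = 10^(12.6/10) = 18.20
  Stage 4: F_4 = 10^(4.33/10) = 2.710, G_4 = 10^(−4.33/10) = 0.3690
Friis cascade:
  F = 1.941 + (1.730 − 1)/0.5152 + (1.845 − 1)/0.2979 + (2.710 − 1)/5.420 = 6.510
NF = 10 log₁₀(6.510) = 8.14 dB

8.14 dB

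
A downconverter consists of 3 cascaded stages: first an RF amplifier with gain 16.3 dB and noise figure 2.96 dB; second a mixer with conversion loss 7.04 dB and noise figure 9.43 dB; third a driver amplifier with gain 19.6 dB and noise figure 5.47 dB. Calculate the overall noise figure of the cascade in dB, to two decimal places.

3.91 dB

Convert to linear (a loss of L dB is a gain of −L dB): F_i = 10^(NF_i/10), G_i = 10^(G_i,dB/10)
  Stage 1: F_1 = 10^(2.96/10) = 1.977, G_1 = 10^(16.3/10) = 42.66
  Stage 2: F_2 = 10^(9.43/10) = 8.770, G_2 = 10^(−7.04/10) = 0.1977
  Stage 3: F_3 = 10^(5.47/10) = 3.524, G_3 = 10^(19.6/10) = 91.20
Friis cascade:
  F = 1.977 + (8.770 − 1)/42.66 + (3.524 − 1)/8.433 = 2.458
NF = 10 log₁₀(2.458) = 3.91 dB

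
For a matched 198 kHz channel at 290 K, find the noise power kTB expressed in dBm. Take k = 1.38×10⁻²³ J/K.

P_n = kTB = 1.38×10⁻²³ × 290 × 1.98×10⁵ = 7.92×10⁻¹⁶ W
In dBm: 10 log₁₀(7.92×10⁻¹⁶ / 10⁻³) = −121.0 dBm

−121.0 dBm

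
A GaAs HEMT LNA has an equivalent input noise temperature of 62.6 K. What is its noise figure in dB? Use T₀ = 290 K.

F = 1 + T_e/T₀ = 1 + 62.6/290 = 1.21586
NF = 10 log₁₀(1.21586) = 0.849 dB

0.849 dB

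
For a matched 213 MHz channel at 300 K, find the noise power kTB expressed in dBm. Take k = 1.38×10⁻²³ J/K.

P_n = kTB = 1.38×10⁻²³ × 300 × 2.13×10⁸ = 8.82×10⁻¹³ W
In dBm: 10 log₁₀(8.82×10⁻¹³ / 10⁻³) = −90.5 dBm

−90.5 dBm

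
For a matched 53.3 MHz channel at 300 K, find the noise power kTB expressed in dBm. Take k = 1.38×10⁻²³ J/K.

−96.6 dBm

P_n = kTB = 1.38×10⁻²³ × 300 × 5.33×10⁷ = 2.21×10⁻¹³ W
In dBm: 10 log₁₀(2.21×10⁻¹³ / 10⁻³) = −96.6 dBm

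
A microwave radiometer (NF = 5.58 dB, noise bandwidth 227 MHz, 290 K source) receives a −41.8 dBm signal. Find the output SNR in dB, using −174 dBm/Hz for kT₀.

Noise floor: N = −174 + 10 log₁₀(B) + NF
10 log₁₀(2.27×10⁸) = 83.56 dB
N = −174 + 83.56 + 5.58 = −84.86 dBm
SNR = P_sig − N = −41.8 − (−84.86) = 43.06 dB → 43.1 dB

43.1 dB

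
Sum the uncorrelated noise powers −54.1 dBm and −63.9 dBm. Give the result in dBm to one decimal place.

Convert to linear, add, convert back:
P₁ = 3.89×10⁻⁹ W, P₂ = 4.07×10⁻¹⁰ W
P_tot = 4.30×10⁻⁹ W → 10 log₁₀(P_tot / 10⁻³) = −53.7 dBm

−53.7 dBm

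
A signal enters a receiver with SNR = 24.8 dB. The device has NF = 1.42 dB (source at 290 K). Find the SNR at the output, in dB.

By definition F = SNR_in/SNR_out, so in dB: SNR_out = SNR_in − NF
SNR_out = 24.8 − 1.42 = 23.38 dB

23.38 dB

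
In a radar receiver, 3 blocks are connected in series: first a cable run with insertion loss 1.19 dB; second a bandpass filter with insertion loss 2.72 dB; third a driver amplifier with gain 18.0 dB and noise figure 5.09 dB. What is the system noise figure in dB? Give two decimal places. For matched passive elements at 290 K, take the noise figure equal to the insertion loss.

Convert to linear (a loss of L dB is a gain of −L dB): F_i = 10^(NF_i/10), G_i = 10^(G_i,dB/10)
  Stage 1: F_1 = 10^(1.19/10) = 1.315, G_1 = 10^(−1.19/10) = 0.7603
  Stage 2: F_2 = 10^(2.72/10) = 1.871, G_2 = 10^(−2.72/10) = 0.5346
  Stage 3: F_3 = 10^(5.09/10) = 3.228, G_3 = 10^(18.0/10) = 63.10
Friis cascade:
  F = 1.315 + (1.871 − 1)/0.7603 + (3.228 − 1)/0.4064 = 7.943
NF = 10 log₁₀(7.943) = 9.00 dB

9.00 dB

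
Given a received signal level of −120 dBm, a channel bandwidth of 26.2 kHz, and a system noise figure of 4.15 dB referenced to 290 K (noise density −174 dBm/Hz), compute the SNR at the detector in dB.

5.7 dB

Noise floor: N = −174 + 10 log₁₀(B) + NF
10 log₁₀(2.62×10⁴) = 44.18 dB
N = −174 + 44.18 + 4.15 = −125.67 dBm
SNR = P_sig − N = −120 − (−125.67) = 5.67 dB → 5.7 dB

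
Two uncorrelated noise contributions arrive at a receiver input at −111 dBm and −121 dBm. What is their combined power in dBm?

−110.6 dBm

Convert to linear, add, convert back:
P₁ = 7.94×10⁻¹⁵ W, P₂ = 7.94×10⁻¹⁶ W
P_tot = 8.74×10⁻¹⁵ W → 10 log₁₀(P_tot / 10⁻³) = −110.6 dBm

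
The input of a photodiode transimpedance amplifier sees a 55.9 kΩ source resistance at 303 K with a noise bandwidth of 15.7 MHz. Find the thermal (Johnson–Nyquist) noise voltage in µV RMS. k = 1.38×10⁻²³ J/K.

V_n = √(4kTRB)
4kTRB = 4 × 1.38×10⁻²³ × 303 × 5.59×10⁴ × 1.57×10⁷ = 1.47×10⁻⁸ V²
V_n = √(1.47×10⁻⁸) = 1.21×10⁻⁴ V = 121 µV

121 µV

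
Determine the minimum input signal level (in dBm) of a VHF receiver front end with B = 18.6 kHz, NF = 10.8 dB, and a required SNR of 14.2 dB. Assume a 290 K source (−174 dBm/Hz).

Sensitivity = −174 + 10 log₁₀(B) + NF + SNR_min
= −174 + 42.7 + 10.8 + 14.2
= −106.3 dBm → −106.3 dBm

−106.3 dBm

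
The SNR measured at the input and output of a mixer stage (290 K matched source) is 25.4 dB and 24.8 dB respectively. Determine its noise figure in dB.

0.6 dB

NF (dB) = SNR_in(dB) − SNR_out(dB) when the source is at T₀
NF = 25.4 − 24.8 = 0.6 dB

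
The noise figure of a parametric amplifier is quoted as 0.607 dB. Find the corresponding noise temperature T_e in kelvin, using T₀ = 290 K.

F = 10^(0.607/10) = 1.15001
T_e = (F − 1)·T₀ = (1.15001 − 1) × 290 = 43.5 K

43.5 K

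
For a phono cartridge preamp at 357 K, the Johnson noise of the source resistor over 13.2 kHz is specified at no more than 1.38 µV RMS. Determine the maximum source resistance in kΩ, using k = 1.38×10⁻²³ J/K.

7.32 kΩ

Johnson–Nyquist: V_n = √(4kTRB) ⇒ R = V_n² / (4kTB)
4kTB = 4 × 1.38×10⁻²³ × 357 × 1.32×10⁴ = 2.60×10⁻¹⁶
R = (1.38×10⁻⁶)² / 2.60×10⁻¹⁶ = 7.32×10³ Ω = 7.32 kΩ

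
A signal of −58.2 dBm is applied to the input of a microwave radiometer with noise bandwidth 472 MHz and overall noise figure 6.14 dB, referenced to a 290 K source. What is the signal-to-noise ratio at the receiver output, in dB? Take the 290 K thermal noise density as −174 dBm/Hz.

Noise floor: N = −174 + 10 log₁₀(B) + NF
10 log₁₀(4.72×10⁸) = 86.74 dB
N = −174 + 86.74 + 6.14 = −81.12 dBm
SNR = P_sig − N = −58.2 − (−81.12) = 22.92 dB → 22.9 dB

22.9 dB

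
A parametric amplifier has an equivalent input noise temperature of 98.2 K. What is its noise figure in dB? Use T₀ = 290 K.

F = 1 + T_e/T₀ = 1 + 98.2/290 = 1.33862
NF = 10 log₁₀(1.33862) = 1.27 dB

1.27 dB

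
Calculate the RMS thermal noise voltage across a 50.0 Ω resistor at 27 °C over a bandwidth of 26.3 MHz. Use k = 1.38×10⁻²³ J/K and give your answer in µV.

T = 27 °C + 273.15 = 300.15 K
V_n = √(4kTRB)
4kTRB = 4 × 1.38×10⁻²³ × 300.15 × 5.00×10¹ × 2.63×10⁷ = 2.18×10⁻¹¹ V²
V_n = √(2.18×10⁻¹¹) = 4.67×10⁻⁶ V = 4.67 µV

4.67 µV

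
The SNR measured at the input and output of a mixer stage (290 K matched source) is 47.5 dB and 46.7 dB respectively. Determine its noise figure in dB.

0.8 dB

NF (dB) = SNR_in(dB) − SNR_out(dB) when the source is at T₀
NF = 47.5 − 46.7 = 0.8 dB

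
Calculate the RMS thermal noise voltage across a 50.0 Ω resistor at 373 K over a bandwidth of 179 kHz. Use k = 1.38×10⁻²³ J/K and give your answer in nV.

V_n = √(4kTRB)
4kTRB = 4 × 1.38×10⁻²³ × 373 × 5.00×10¹ × 1.79×10⁵ = 1.84×10⁻¹³ V²
V_n = √(1.84×10⁻¹³) = 4.29×10⁻⁷ V = 429 nV

429 nV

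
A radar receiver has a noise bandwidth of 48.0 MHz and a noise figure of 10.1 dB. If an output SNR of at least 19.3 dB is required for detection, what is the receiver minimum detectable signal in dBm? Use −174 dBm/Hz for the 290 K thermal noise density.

Sensitivity = −174 + 10 log₁₀(B) + NF + SNR_min
= −174 + 76.81 + 10.1 + 19.3
= −67.79 dBm → −67.8 dBm

−67.8 dBm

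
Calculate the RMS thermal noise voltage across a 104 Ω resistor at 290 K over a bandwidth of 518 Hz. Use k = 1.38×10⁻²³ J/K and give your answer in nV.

29.4 nV

V_n = √(4kTRB)
4kTRB = 4 × 1.38×10⁻²³ × 290 × 1.04×10² × 5.18×10² = 8.62×10⁻¹⁶ V²
V_n = √(8.62×10⁻¹⁶) = 2.94×10⁻⁸ V = 29.4 nV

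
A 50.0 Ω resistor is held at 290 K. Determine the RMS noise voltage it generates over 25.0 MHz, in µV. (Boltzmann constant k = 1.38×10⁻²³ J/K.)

4.47 µV

V_n = √(4kTRB)
4kTRB = 4 × 1.38×10⁻²³ × 290 × 5.00×10¹ × 2.50×10⁷ = 2.00×10⁻¹¹ V²
V_n = √(2.00×10⁻¹¹) = 4.47×10⁻⁶ V = 4.47 µV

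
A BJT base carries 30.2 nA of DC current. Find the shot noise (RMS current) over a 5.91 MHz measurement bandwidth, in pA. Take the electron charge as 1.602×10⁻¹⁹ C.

239 pA

I_n = √(2qI·B)
2qI·B = 2 × 1.602×10⁻¹⁹ × 3.02×10⁻⁸ × 5.91×10⁶ = 5.72×10⁻²⁰ A²
I_n = √(5.72×10⁻²⁰) = 2.39×10⁻¹⁰ A = 239 pA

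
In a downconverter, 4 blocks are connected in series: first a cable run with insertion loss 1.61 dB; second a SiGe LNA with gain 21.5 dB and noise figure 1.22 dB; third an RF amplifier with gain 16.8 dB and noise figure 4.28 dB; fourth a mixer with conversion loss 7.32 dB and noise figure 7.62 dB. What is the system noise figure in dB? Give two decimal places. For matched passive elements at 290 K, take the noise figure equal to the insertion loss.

2.87 dB

Convert to linear (a loss of L dB is a gain of −L dB): F_i = 10^(NF_i/10), G_i = 10^(G_i,dB/10)
  Stage 1: F_1 = 10^(1.61/10) = 1.449, G_1 = 10^(−1.61/10) = 0.6902
  Stage 2: F_2 = 10^(1.22/10) = 1.324, G_2 = 10^(21.5/10) = 141.3
  Stage 3: F_3 = 10^(4.28/10) = 2.679, G_3 = 10^(16.8/10) = 47.86
  Stage 4: F_4 = 10^(7.62/10) = 5.781, G_4 = 10^(−7.32/10) = 0.1854
Friis cascade:
  F = 1.449 + (1.324 − 1)/0.6902 + (2.679 − 1)/97.50 + (5.781 − 1)/4667 = 1.937
NF = 10 log₁₀(1.937) = 2.87 dB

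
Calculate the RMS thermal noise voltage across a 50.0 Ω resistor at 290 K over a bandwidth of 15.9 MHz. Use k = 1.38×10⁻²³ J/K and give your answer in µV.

3.57 µV

V_n = √(4kTRB)
4kTRB = 4 × 1.38×10⁻²³ × 290 × 5.00×10¹ × 1.59×10⁷ = 1.27×10⁻¹¹ V²
V_n = √(1.27×10⁻¹¹) = 3.57×10⁻⁶ V = 3.57 µV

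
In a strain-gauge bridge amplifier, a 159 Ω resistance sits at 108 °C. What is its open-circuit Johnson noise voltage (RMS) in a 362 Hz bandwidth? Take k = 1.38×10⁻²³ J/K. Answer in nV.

34.8 nV

T = 108 °C + 273.15 = 381.15 K
V_n = √(4kTRB)
4kTRB = 4 × 1.38×10⁻²³ × 381.15 × 1.59×10² × 3.62×10² = 1.21×10⁻¹⁵ V²
V_n = √(1.21×10⁻¹⁵) = 3.48×10⁻⁸ V = 34.8 nV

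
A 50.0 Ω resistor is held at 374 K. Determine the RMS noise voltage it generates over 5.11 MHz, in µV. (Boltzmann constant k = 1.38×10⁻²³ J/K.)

2.30 µV

V_n = √(4kTRB)
4kTRB = 4 × 1.38×10⁻²³ × 374 × 5.00×10¹ × 5.11×10⁶ = 5.27×10⁻¹² V²
V_n = √(5.27×10⁻¹²) = 2.30×10⁻⁶ V = 2.30 µV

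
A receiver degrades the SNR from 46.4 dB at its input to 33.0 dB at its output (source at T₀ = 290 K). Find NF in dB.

13.4 dB

NF (dB) = SNR_in(dB) − SNR_out(dB) when the source is at T₀
NF = 46.4 − 33.0 = 13.4 dB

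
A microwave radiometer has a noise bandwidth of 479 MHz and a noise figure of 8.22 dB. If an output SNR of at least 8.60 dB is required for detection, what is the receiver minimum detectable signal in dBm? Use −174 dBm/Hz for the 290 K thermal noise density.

−70.4 dBm

Sensitivity = −174 + 10 log₁₀(B) + NF + SNR_min
= −174 + 86.8 + 8.22 + 8.60
= −70.38 dBm → −70.4 dBm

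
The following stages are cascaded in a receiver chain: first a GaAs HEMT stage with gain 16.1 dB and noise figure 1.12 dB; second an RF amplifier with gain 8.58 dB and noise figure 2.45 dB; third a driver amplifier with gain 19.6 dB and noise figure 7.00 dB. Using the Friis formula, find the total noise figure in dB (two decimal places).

Convert to linear (a loss of L dB is a gain of −L dB): F_i = 10^(NF_i/10), G_i = 10^(G_i,dB/10)
  Stage 1: F_1 = 10^(1.12/10) = 1.294, G_1 = 10^(16.1/10) = 40.74
  Stage 2: F_2 = 10^(2.45/10) = 1.758, G_2 = 10^(8.58/10) = 7.211
  Stage 3: F_3 = 10^(7.00/10) = 5.012, G_3 = 10^(19.6/10) = 91.20
Friis cascade:
  F = 1.294 + (1.758 − 1)/40.74 + (5.012 − 1)/293.8 = 1.326
NF = 10 log₁₀(1.326) = 1.23 dB

1.23 dB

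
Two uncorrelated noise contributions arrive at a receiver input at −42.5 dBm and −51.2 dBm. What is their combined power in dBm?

Convert to linear, add, convert back:
P₁ = 5.62×10⁻⁸ W, P₂ = 7.59×10⁻⁹ W
P_tot = 6.38×10⁻⁸ W → 10 log₁₀(P_tot / 10⁻³) = −42.0 dBm

−42.0 dBm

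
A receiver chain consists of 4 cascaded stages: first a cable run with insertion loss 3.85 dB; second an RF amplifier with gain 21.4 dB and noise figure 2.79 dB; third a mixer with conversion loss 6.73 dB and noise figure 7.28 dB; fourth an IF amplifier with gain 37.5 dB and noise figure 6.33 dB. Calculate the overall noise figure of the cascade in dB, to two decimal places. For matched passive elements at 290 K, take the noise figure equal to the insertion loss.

6.96 dB

Convert to linear (a loss of L dB is a gain of −L dB): F_i = 10^(NF_i/10), G_i = 10^(G_i,dB/10)
  Stage 1: F_1 = 10^(3.85/10) = 2.427, G_1 = 10^(−3.85/10) = 0.4121
  Stage 2: F_2 = 10^(2.79/10) = 1.901, G_2 = 10^(21.4/10) = 138.0
  Stage 3: F_3 = 10^(7.28/10) = 5.346, G_3 = 10^(−6.73/10) = 0.2123
  Stage 4: F_4 = 10^(6.33/10) = 4.295, G_4 = 10^(37.5/10) = 5623
Friis cascade:
  F = 2.427 + (1.901 − 1)/0.4121 + (5.346 − 1)/56.89 + (4.295 − 1)/12.08 = 4.962
NF = 10 log₁₀(4.962) = 6.96 dB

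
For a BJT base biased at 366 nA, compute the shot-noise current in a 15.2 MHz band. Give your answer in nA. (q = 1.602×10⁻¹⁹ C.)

I_n = √(2qI·B)
2qI·B = 2 × 1.602×10⁻¹⁹ × 3.66×10⁻⁷ × 1.52×10⁷ = 1.78×10⁻¹⁸ A²
I_n = √(1.78×10⁻¹⁸) = 1.34×10⁻⁹ A = 1.34 nA

1.34 nA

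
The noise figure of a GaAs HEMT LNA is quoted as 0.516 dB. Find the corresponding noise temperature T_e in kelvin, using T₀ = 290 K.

F = 10^(0.516/10) = 1.12616
T_e = (F − 1)·T₀ = (1.12616 − 1) × 290 = 36.6 K

36.6 K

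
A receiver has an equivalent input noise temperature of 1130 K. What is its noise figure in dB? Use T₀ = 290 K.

6.90 dB

F = 1 + T_e/T₀ = 1 + 1130/290 = 4.89655
NF = 10 log₁₀(4.89655) = 6.90 dB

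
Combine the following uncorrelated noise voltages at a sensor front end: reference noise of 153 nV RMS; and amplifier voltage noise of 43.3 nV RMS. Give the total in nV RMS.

159 nV

Uncorrelated sources add in power (mean-square): V_tot = √(ΣV_i²)
V_tot = √[(1.53×10⁻⁷)² + (4.33×10⁻⁸)²] = 1.59×10⁻⁷ V = 159 nV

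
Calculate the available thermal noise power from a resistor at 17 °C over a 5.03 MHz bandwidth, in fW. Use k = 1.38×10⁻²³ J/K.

T = 17 °C + 273.15 = 290.15 K
P_n = kTB = 1.38×10⁻²³ × 290.15 × 5.03×10⁶ = 2.01×10⁻¹⁴ W = 20.1 fW

20.1 fW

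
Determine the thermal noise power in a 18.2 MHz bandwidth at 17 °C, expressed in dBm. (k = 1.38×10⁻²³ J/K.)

−101.4 dBm

T = 17 °C + 273.15 = 290.15 K
P_n = kTB = 1.38×10⁻²³ × 290.15 × 1.82×10⁷ = 7.29×10⁻¹⁴ W
In dBm: 10 log₁₀(7.29×10⁻¹⁴ / 10⁻³) = −101.4 dBm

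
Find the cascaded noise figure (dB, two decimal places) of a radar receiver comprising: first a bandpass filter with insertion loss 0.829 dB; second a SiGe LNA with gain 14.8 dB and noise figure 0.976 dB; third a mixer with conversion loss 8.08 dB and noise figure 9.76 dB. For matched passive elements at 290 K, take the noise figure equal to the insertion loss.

2.68 dB

Convert to linear (a loss of L dB is a gain of −L dB): F_i = 10^(NF_i/10), G_i = 10^(G_i,dB/10)
  Stage 1: F_1 = 10^(0.829/10) = 1.210, G_1 = 10^(−0.829/10) = 0.8262
  Stage 2: F_2 = 10^(0.976/10) = 1.252, G_2 = 10^(14.8/10) = 30.20
  Stage 3: F_3 = 10^(9.76/10) = 9.462, G_3 = 10^(−8.08/10) = 0.1556
Friis cascade:
  F = 1.210 + (1.252 − 1)/0.8262 + (9.462 − 1)/24.95 = 1.854
NF = 10 log₁₀(1.854) = 2.68 dB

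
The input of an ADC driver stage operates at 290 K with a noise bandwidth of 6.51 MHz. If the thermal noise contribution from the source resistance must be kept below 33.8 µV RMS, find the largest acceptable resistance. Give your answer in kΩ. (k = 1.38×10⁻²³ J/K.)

11.0 kΩ

Johnson–Nyquist: V_n = √(4kTRB) ⇒ R = V_n² / (4kTB)
4kTB = 4 × 1.38×10⁻²³ × 290 × 6.51×10⁶ = 1.04×10⁻¹³
R = (3.38×10⁻⁵)² / 1.04×10⁻¹³ = 1.10×10⁴ Ω = 11.0 kΩ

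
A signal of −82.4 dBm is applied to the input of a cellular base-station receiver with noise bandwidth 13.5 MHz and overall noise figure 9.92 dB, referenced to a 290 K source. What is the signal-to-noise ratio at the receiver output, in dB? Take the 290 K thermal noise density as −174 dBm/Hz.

Noise floor: N = −174 + 10 log₁₀(B) + NF
10 log₁₀(1.35×10⁷) = 71.3 dB
N = −174 + 71.3 + 9.92 = −92.78 dBm
SNR = P_sig − N = −82.4 − (−92.78) = 10.38 dB → 10.4 dB

10.4 dB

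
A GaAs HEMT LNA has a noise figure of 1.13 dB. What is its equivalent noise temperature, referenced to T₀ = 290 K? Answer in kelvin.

F = 10^(1.13/10) = 1.29718
T_e = (F − 1)·T₀ = (1.29718 − 1) × 290 = 86.2 K

86.2 K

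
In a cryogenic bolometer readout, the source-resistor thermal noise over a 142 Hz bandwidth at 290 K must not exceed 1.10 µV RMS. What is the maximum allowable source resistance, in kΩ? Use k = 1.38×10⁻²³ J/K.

Johnson–Nyquist: V_n = √(4kTRB) ⇒ R = V_n² / (4kTB)
4kTB = 4 × 1.38×10⁻²³ × 290 × 1.42×10² = 2.27×10⁻¹⁸
R = (1.10×10⁻⁶)² / 2.27×10⁻¹⁸ = 5.32×10⁵ Ω = 532 kΩ

532 kΩ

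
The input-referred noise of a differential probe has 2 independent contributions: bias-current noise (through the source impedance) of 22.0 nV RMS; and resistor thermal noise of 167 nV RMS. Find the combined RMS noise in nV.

Uncorrelated sources add in power (mean-square): V_tot = √(ΣV_i²)
V_tot = √[(2.20×10⁻⁸)² + (1.67×10⁻⁷)²] = 1.68×10⁻⁷ V = 168 nV

168 nV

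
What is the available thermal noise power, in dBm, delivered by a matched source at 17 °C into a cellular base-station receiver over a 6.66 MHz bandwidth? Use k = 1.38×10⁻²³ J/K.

T = 17 °C + 273.15 = 290.15 K
P_n = kTB = 1.38×10⁻²³ × 290.15 × 6.66×10⁶ = 2.67×10⁻¹⁴ W
In dBm: 10 log₁₀(2.67×10⁻¹⁴ / 10⁻³) = −105.7 dBm

−105.7 dBm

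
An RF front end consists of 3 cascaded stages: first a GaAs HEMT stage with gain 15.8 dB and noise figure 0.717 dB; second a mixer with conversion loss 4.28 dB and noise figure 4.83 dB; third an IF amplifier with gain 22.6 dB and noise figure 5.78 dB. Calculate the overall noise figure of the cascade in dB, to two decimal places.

Convert to linear (a loss of L dB is a gain of −L dB): F_i = 10^(NF_i/10), G_i = 10^(G_i,dB/10)
  Stage 1: F_1 = 10^(0.717/10) = 1.180, G_1 = 10^(15.8/10) = 38.02
  Stage 2: F_2 = 10^(4.83/10) = 3.041, G_2 = 10^(−4.28/10) = 0.3733
  Stage 3: F_3 = 10^(5.78/10) = 3.784, G_3 = 10^(22.6/10) = 182.0
Friis cascade:
  F = 1.180 + (3.041 − 1)/38.02 + (3.784 − 1)/14.19 = 1.429
NF = 10 log₁₀(1.429) = 1.55 dB

1.55 dB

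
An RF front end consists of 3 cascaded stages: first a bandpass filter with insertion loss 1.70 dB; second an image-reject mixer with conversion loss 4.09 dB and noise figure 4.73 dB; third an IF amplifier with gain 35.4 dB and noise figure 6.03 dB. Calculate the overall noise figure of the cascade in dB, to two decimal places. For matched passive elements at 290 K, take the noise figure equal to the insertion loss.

11.99 dB

Convert to linear (a loss of L dB is a gain of −L dB): F_i = 10^(NF_i/10), G_i = 10^(G_i,dB/10)
  Stage 1: F_1 = 10^(1.70/10) = 1.479, G_1 = 10^(−1.70/10) = 0.6761
  Stage 2: F_2 = 10^(4.73/10) = 2.972, G_2 = 10^(−4.09/10) = 0.3899
  Stage 3: F_3 = 10^(6.03/10) = 4.009, G_3 = 10^(35.4/10) = 3467
Friis cascade:
  F = 1.479 + (2.972 − 1)/0.6761 + (4.009 − 1)/0.2636 = 15.81
NF = 10 log₁₀(15.81) = 11.99 dB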